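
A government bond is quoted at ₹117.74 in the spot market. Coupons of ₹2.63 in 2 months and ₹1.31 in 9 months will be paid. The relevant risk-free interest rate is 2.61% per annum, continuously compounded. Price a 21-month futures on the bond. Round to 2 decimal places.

PV(coupons) I = 2.63·e^(−0.0261·2/12) + 1.31·e^(−0.0261·9/12)
I = 2.6186 + 1.2846 = 3.9032
F = (S − I)·e^(rT) = (117.74 − 3.9032) · e^(0.0261·21/12)
= 113.8368 · e^0.045675 = 113.8368 × 1.046734 = ₹119.16

₹119.16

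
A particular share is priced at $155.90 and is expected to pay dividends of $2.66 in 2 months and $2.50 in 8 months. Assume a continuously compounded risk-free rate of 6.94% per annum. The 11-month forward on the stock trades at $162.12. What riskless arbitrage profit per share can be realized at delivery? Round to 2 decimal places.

PV(dividends) I = 2.66·e^(−0.0694·2/12) + 2.50·e^(−0.0694·8/12) = 5.0164
Fair forward F* = (S − I)·e^(rT) = (155.90 − 5.0164)·e^0.063617 = 150.8836 × 1.065684 = 160.7942
Market $162.12 > fair 160.7942: forward overpriced → cash-and-carry (borrow at r, buy the stock and collect the dividends, short the forward).
Profit at T = |F_mkt − F*| = |162.12 − 160.7942| = $1.33 per share

$1.33 per share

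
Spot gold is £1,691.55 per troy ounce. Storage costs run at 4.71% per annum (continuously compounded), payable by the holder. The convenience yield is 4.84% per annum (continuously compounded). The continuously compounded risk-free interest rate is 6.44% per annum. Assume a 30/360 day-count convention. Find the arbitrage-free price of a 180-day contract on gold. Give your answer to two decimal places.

£1,745.77 per troy ounce

Net carry = r + u − y = 0.0644 + 0.0471 − 0.0484 = 0.0631
F = S·e^((r+u−y)T) = 1691.55 · e^(0.0631 × 180/360) = 1691.55 · e^0.03155000
= 1691.55 × 1.03205298 = £1,745.77 per troy ounce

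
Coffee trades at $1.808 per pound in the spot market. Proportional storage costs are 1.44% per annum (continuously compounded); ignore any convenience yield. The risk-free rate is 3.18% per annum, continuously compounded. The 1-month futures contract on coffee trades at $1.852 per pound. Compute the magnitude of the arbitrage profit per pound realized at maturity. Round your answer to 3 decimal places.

$0.037 per pound

Fair futures: F* = S·e^(carry·T), with carry = (r + u) = 0.0318 + 0.0144 = 0.0462
F* = 1.808 · e^(0.0462 × 1/12) = 1.808 · e^0.003850 = 1.808 × 1.003857 = $1.8150
Market $1.852 > fair $1.8150: forward overpriced → cash-and-carry (buy spot, short the forward).
At maturity, profit = |F_mkt − F*| = |1.852 − 1.8150| = $0.037 per pound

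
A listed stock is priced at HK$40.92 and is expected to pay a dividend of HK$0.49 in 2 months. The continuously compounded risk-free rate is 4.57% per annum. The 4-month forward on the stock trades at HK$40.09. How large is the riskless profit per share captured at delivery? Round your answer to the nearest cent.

PV(dividends) I = 0.49·e^(−0.0457·2/12) = 0.4863
Fair forward F* = (S − I)·e^(rT) = (40.92 − 0.4863)·e^0.015233 = 40.4337 × 1.015350 = 41.0544
Market HK$40.09 < fair 41.0544: forward underpriced → reverse cash-and-carry (short the stock, invest proceeds at r, pay the dividends, go long the forward).
Profit at T = |F_mkt − F*| = |40.09 − 41.0544| = HK$0.96 per share

HK$0.96 per share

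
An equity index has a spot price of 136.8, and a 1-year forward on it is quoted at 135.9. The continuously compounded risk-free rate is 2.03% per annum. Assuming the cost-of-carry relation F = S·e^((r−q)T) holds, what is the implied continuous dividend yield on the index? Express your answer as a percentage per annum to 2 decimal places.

From F = S·e^((r−q)T): (r − q) = ln(F/S)/T
ln(135.9/136.8) = ln(0.993421) = -0.006601
(r − q) = -0.006601 / (12/12) = -0.006601
q = r − ln(F/S)/T = 0.0203 + 0.006601 = 0.026901
q = 2.69%

2.69%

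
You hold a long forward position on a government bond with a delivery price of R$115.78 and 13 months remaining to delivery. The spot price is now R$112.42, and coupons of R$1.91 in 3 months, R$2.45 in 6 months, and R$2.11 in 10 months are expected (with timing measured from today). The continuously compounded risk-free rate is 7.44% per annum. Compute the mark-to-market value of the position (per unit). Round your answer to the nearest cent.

-R$0.61

PV(remaining coupons) I = 1.91·e^(−0.0744·3/12) + 2.45·e^(−0.0744·6/12) + 2.11·e^(−0.0744·10/12) = 6.2185
Current forward F = (S − I)·e^(rT) = (112.42 − 6.2185)·e^(0.0744·13/12) = 106.2015 × 1.083937 = 115.1157
Value (long) = (F − K)·e^(−rT) = (115.1157 − 115.78) × 0.922563 = -0.6129
Value = -R$0.61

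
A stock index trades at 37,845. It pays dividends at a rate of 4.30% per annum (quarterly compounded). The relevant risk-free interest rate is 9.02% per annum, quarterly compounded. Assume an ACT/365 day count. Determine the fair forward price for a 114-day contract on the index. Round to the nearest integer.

F = S · (1+r/4)^(4T) / (1+q/4)^(4T)
= 37845 × 1.028251 / 1.013448 = 37845 × 1.014607
F = 38,398

38,398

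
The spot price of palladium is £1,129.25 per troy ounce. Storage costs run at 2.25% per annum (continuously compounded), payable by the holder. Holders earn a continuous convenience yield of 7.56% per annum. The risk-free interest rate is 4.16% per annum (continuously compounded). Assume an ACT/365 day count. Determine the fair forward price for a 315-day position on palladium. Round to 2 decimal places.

Net carry = r + u − y = 0.0416 + 0.0225 − 0.0756 = -0.0115
F = S·e^((r+u−y)T) = 1129.25 · e^(-0.0115 × 315/365) = 1129.25 · e^-0.00992466
= 1129.25 × 0.99012443 = £1,118.10 per troy ounce

£1,118.10 per troy ounce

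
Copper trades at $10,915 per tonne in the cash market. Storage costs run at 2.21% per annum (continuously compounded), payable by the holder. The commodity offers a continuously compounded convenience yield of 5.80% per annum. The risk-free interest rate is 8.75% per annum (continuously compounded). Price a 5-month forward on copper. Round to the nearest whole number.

$11,152 per tonne

Net carry = r + u − y = 0.0875 + 0.0221 − 0.0580 = 0.0516
F = S·e^((r+u−y)T) = 10915 · e^(0.0516 × 5/12) = 10915 · e^0.021500
= 10915 × 1.021733 = $11,152 per tonne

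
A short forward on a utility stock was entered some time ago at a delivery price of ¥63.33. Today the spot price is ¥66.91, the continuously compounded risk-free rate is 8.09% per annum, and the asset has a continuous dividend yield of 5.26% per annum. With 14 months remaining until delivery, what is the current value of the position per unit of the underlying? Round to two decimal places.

Current fair forward for the remaining 14 months: F = S·e^((r − q)·T), (r − q) = 0.0809 − 0.0526 = 0.0283
F = 66.91 · e^(0.0283 × 14/12) = 66.91 × 1.033568 = 69.1560
Value of long forward = (F − K)·e^(−rT) = (69.1560 − 63.33) · e^(−0.0809·14/12)
= 5.8260 × 0.909934 = 5.30
Short position value = −(long value) = -¥5.30

-¥5.30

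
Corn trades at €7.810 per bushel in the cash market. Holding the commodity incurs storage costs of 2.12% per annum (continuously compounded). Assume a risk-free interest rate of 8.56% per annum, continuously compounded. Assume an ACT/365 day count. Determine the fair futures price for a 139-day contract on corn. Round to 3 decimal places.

€8.134 per bushel

Net carry = r + u − y = 0.0856 + 0.0212 − 0.0000 = 0.1068
F = S·e^((r+u−y)T) = 7.810 · e^(0.1068 × 139/365) = 7.810 · e^0.040672
= 7.810 × 1.041510 = €8.134 per bushel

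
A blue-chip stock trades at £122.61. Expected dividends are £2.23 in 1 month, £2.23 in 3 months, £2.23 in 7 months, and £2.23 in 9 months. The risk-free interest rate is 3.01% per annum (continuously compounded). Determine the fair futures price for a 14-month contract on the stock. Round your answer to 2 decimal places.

PV(dividends) I = 2.23·e^(−0.0301·1/12) + 2.23·e^(−0.0301·3/12) + 2.23·e^(−0.0301·7/12) + 2.23·e^(−0.0301·9/12)
I = 2.2244 + 2.2133 + 2.1912 + 2.1802 = 8.8091
F = (S − I)·e^(rT) = (122.61 − 8.8091) · e^(0.0301·14/12)
= 113.8009 · e^0.035117 = 113.8009 × 1.035741 = £117.87

£117.87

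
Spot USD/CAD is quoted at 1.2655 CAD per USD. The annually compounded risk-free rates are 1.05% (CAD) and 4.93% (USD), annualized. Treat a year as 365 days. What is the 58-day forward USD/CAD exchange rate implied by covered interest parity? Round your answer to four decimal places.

By covered interest parity, F = S · (1+r_CAD)^T / (1+r_USD)^T
= 1.2655 × 1.001661 / 1.007676 = 1.2655 × 0.994031
F = 1.2579 CAD per USD

1.2579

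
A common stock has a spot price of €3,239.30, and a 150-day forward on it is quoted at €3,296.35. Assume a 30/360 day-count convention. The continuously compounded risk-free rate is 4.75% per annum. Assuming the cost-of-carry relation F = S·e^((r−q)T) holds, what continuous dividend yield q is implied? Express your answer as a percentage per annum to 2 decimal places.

0.56%

From F = S·e^((r−q)T): (r − q) = ln(F/S)/T
ln(3296.35/3239.30) = ln(1.017612) = 0.017459
(r − q) = 0.017459 / (150/360) = 0.041902
q = r − ln(F/S)/T = 0.0475 − 0.041902 = 0.005598
q = 0.56%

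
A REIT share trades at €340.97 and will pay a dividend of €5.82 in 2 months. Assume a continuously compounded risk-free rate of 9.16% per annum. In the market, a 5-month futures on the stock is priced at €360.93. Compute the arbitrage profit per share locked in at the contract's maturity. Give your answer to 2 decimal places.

PV(dividends) I = 5.82·e^(−0.0916·2/12) = 5.7318
Fair futures F* = (S − I)·e^(rT) = (340.97 − 5.7318)·e^0.038167 = 335.2382 × 1.038905 = 348.2806
Market €360.93 > fair 348.2806: forward overpriced → cash-and-carry (borrow at r, buy the stock and collect the dividends, short the forward).
Profit at T = |F_mkt − F*| = |360.93 − 348.2806| = €12.65 per share

€12.65 per share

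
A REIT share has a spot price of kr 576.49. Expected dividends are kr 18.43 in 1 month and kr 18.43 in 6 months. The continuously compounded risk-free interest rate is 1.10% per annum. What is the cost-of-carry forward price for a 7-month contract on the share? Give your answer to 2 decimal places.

PV(dividends) I = 18.43·e^(−0.0110·1/12) + 18.43·e^(−0.0110·6/12)
I = 18.4131 + 18.3289 = 36.7420
F = (S − I)·e^(rT) = (576.49 − 36.7420) · e^(0.0110·7/12)
= 539.7480 · e^0.006417 = 539.7480 × 1.006438 = kr 543.22

kr 543.22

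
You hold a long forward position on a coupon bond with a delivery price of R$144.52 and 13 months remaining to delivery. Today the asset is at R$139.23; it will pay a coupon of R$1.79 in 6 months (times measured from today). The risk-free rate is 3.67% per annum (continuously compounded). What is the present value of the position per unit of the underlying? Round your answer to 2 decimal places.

PV(remaining coupons) I = 1.79·e^(−0.0367·6/12) = 1.7575
Current forward F = (S − I)·e^(rT) = (139.23 − 1.7575)·e^(0.0367·13/12) = 137.4725 × 1.040559 = 143.0482
Value (long) = (F − K)·e^(−rT) = (143.0482 − 144.52) × 0.961022 = -1.4144
Value = -R$1.41

-R$1.41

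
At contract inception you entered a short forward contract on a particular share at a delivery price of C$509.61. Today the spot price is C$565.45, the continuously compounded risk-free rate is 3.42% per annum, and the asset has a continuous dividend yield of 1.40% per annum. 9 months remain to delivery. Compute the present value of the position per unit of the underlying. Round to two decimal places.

-C$62.84

Current fair forward for the remaining 9 months: F = S·e^((r − q)·T), (r − q) = 0.0342 − 0.0140 = 0.0202
F = 565.45 · e^(0.0202 × 9/12) = 565.45 × 1.015265 = 574.0816
Value of long forward = (F − K)·e^(−rT) = (574.0816 − 509.61) · e^(−0.0342·9/12)
= 64.4716 × 0.974676 = 62.84
Short position value = −(long value) = -C$62.84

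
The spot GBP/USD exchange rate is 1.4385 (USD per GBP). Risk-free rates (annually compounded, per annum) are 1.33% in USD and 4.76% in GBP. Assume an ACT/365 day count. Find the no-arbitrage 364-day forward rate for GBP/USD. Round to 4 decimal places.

1.3915

By covered interest parity, F = S · (1+r_USD)^T / (1+r_GBP)^T
= 1.4385 × 1.013263 / 1.047467 = 1.4385 × 0.967346
F = 1.3915 USD per GBP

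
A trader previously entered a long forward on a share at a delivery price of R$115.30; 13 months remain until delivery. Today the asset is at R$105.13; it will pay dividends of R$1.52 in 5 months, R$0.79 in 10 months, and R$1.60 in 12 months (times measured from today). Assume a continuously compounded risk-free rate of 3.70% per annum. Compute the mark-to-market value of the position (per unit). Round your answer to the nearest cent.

-R$9.44

PV(remaining dividends) I = 1.52·e^(−0.0370·5/12) + 0.79·e^(−0.0370·10/12) + 1.60·e^(−0.0370·12/12) = 3.8046
Current forward F = (S − I)·e^(rT) = (105.13 − 3.8046)·e^(0.0370·13/12) = 101.3254 × 1.040898 = 105.4694
Value (long) = (F − K)·e^(−rT) = (105.4694 − 115.30) × 0.960709 = -9.4443
Value = -R$9.44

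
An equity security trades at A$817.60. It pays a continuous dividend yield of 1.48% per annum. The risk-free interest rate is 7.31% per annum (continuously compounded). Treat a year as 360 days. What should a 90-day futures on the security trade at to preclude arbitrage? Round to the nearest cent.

A$829.60

F = S·e^((r − q)T) = 817.60 · e^((0.0731 − 0.0148) × 90/360)
= 817.60 · e^0.014575 = 817.60 × 1.014682
F = A$829.60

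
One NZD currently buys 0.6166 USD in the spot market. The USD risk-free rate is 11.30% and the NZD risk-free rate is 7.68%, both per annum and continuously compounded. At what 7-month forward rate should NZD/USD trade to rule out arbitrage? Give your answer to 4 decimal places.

0.6298

F = S·e^((r_USD − r_NZD)T) = 0.6166 · e^((0.1130 − 0.0768) × 7/12)
= 0.6166 · e^0.021117 = 0.6166 × 1.021342
F = 0.6298 USD per NZD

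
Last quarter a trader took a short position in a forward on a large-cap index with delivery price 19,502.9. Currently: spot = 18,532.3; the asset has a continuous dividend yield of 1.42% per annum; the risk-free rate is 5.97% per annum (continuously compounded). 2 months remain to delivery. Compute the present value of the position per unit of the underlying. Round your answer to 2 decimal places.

821.32

Current fair forward for the remaining 2 months: F = S·e^((r − q)·T), (r − q) = 0.0597 − 0.0142 = 0.0455
F = 18532.3 · e^(0.0455 × 2/12) = 18532.3 × 1.00761216 = 18673.3708
Value of long forward = (F − K)·e^(−rT) = (18673.3708 − 19502.9) · e^(−0.0597·2/12)
= -829.5292 × 0.99009934 = -821.32
Short position value = −(long value) = 821.32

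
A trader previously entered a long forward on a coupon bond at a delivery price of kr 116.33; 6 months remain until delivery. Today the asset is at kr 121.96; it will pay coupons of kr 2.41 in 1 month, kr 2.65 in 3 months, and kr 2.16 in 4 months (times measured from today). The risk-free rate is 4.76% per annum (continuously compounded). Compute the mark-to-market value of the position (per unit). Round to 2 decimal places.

PV(remaining coupons) I = 2.41·e^(−0.0476·1/12) + 2.65·e^(−0.0476·3/12) + 2.16·e^(−0.0476·4/12) = 7.1451
Current forward F = (S − I)·e^(rT) = (121.96 − 7.1451)·e^(0.0476·6/12) = 114.8149 × 1.024085 = 117.5802
Value (long) = (F − K)·e^(−rT) = (117.5802 − 116.33) × 0.976481 = 1.2208
Value = kr 1.22

kr 1.22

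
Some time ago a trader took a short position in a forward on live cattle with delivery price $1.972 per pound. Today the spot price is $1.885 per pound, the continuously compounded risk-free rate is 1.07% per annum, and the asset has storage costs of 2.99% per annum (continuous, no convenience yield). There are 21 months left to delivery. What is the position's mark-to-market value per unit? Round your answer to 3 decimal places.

Current fair forward for the remaining 21 months: F = S·e^((r + u)·T), (r + u) = 0.0107 + 0.0299 = 0.0406
F = 1.885 · e^(0.0406 × 21/12) = 1.885 × 1.073635 = 2.0238
Value of long forward = (F − K)·e^(−rT) = (2.0238 − 1.972) · e^(−0.0107·21/12)
= 0.0518 × 0.981449 = 0.051
Short position value = −(long value) = -$0.051

-$0.051 per pound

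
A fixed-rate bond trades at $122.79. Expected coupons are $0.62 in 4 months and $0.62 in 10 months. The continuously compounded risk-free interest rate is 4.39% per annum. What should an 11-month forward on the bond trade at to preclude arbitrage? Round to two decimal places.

PV(coupons) I = 0.62·e^(−0.0439·4/12) + 0.62·e^(−0.0439·10/12)
I = 0.6110 + 0.5977 = 1.2087
F = (S − I)·e^(rT) = (122.79 − 1.2087) · e^(0.0439·11/12)
= 121.5813 · e^0.040242 = 121.5813 × 1.041063 = $126.57

$126.57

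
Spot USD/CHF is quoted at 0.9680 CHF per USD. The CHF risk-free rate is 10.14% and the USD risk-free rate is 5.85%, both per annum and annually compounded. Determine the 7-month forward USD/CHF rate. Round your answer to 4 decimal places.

0.9907

By covered interest parity, F = S · (1+r_CHF)^T / (1+r_USD)^T
= 0.9680 × 1.057957 / 1.033720 = 0.9680 × 1.023446
F = 0.9907 CHF per USD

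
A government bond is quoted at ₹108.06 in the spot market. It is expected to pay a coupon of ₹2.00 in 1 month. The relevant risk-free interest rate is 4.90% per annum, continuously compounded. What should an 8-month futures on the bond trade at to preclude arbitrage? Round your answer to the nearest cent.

PV(coupons) I = 2.00·e^(−0.0490·1/12)
I = 1.9918
F = (S − I)·e^(rT) = (108.06 − 1.9918) · e^(0.0490·8/12)
= 106.0682 · e^0.032667 = 106.0682 × 1.033206 = ₹109.59

₹109.59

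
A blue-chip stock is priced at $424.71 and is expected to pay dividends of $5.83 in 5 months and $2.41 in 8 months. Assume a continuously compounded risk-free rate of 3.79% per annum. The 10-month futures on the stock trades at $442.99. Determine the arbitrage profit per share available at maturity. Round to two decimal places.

$13.00 per share

PV(dividends) I = 5.83·e^(−0.0379·5/12) + 2.41·e^(−0.0379·8/12) = 8.0885
Fair futures F* = (S − I)·e^(rT) = (424.71 − 8.0885)·e^0.031583 = 416.6215 × 1.032087 = 429.9896
Market $442.99 > fair 429.9896: forward overpriced → cash-and-carry (borrow at r, buy the stock and collect the dividends, short the forward).
Profit at T = |F_mkt − F*| = |442.99 − 429.9896| = $13.00 per share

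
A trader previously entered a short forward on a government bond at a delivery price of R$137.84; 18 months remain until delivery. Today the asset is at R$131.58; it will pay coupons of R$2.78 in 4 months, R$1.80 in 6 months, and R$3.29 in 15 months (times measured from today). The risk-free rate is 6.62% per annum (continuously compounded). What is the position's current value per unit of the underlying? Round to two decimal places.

PV(remaining coupons) I = 2.78·e^(−0.0662·4/12) + 1.80·e^(−0.0662·6/12) + 3.29·e^(−0.0662·15/12) = 7.4894
Current forward F = (S − I)·e^(rT) = (131.58 − 7.4894)·e^(0.0662·18/12) = 124.0906 × 1.104398 = 137.0454
Value (long) = (F − K)·e^(−rT) = (137.0454 − 137.84) × 0.905471 = -0.7195
Short position value = −(long value) = R$0.72

R$0.72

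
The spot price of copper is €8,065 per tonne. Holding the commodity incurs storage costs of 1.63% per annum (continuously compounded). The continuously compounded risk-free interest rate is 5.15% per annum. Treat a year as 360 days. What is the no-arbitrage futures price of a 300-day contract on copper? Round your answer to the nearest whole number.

Net carry = r + u − y = 0.0515 + 0.0163 − 0.0000 = 0.0678
F = S·e^((r+u−y)T) = 8065 · e^(0.0678 × 300/360) = 8065 · e^0.056500
= 8065 × 1.058127 = €8,534 per tonne

€8,534 per tonne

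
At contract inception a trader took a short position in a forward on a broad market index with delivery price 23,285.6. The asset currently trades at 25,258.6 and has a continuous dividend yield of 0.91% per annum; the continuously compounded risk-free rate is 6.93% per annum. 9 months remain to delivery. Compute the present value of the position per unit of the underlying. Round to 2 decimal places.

Current fair forward for the remaining 9 months: F = S·e^((r − q)·T), (r − q) = 0.0693 − 0.0091 = 0.0602
F = 25258.6 · e^(0.0602 × 9/12) = 25258.6 × 1.04618478 = 26425.1629
Value of long forward = (F − K)·e^(−rT) = (26425.1629 − 23285.6) · e^(−0.0693·9/12)
= 3139.5629 × 0.94935260 = 2980.55
Short position value = −(long value) = -2980.55

-2980.55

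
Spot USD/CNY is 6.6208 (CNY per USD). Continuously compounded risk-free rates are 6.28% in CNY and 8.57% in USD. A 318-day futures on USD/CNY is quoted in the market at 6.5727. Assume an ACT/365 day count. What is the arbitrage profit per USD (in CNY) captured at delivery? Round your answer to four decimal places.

0.0827 per USD (in CNY)

Fair futures: F* = S·e^(carry·T), with carry = (r_CNY − r_USD) = 0.0628 − 0.0857 = -0.0229
F* = 6.6208 · e^(-0.0229 × 318/365) = 6.6208 · e^-0.019951 = 6.6208 × 0.980247 = 6.4900
Market 6.5727 > fair 6.4900: forward overpriced → cash-and-carry (buy spot, short the forward).
At maturity, profit = |F_mkt − F*| = |6.5727 − 6.4900| = 0.0827 per USD (in CNY)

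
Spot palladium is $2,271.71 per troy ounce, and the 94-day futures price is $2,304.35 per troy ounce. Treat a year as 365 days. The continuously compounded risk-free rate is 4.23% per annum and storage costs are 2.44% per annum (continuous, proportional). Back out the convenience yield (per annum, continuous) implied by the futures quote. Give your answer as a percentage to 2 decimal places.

1.13%

F = S·e^((r+u−y)T) ⇒ (r+u−y) = ln(F/S)/T
ln(2304.35/2271.71) = 0.014266; /T ⇒ 0.055395
y = r + u − ln(F/S)/T = 0.0423 + 0.0244 − 0.055395 = 0.011305
y = 1.13%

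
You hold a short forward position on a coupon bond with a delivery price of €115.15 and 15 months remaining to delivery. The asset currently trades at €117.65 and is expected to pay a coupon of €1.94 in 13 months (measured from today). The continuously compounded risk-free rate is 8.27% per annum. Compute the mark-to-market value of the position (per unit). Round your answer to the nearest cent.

-€12.04

PV(remaining coupons) I = 1.94·e^(−0.0827·13/12) = 1.7738
Current forward F = (S − I)·e^(rT) = (117.65 − 1.7738)·e^(0.0827·15/12) = 115.8762 × 1.108907 = 128.4959
Value (long) = (F − K)·e^(−rT) = (128.4959 − 115.15) × 0.901789 = 12.0352
Short position value = −(long value) = -€12.04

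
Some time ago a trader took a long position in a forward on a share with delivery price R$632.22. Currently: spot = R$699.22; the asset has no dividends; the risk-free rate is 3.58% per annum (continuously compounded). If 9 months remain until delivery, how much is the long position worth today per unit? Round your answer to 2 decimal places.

R$83.75

Current fair forward for the remaining 9 months: F = S·e^(r·T), r = 0.0358
F = 699.22 · e^(0.0358 × 9/12) = 699.22 × 1.027214 = 718.2486
Value of long forward = (F − K)·e^(−rT) = (718.2486 − 632.22) · e^(−0.0358·9/12)
= 86.0286 × 0.973507 = 83.75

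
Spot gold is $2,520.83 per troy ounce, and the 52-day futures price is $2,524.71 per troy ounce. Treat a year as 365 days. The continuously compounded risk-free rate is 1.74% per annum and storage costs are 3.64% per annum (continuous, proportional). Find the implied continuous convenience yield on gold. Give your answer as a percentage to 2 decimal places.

4.30%

F = S·e^((r+u−y)T) ⇒ (r+u−y) = ln(F/S)/T
ln(2524.71/2520.83) = 0.001538; /T ⇒ 0.010796
y = r + u − ln(F/S)/T = 0.0174 + 0.0364 − 0.010796 = 0.043004
y = 4.30%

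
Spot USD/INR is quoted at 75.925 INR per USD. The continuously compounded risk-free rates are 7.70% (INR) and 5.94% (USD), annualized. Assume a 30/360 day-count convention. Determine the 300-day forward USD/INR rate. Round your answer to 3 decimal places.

77.047

F = S·e^((r_INR − r_USD)T) = 75.925 · e^((0.0770 − 0.0594) × 300/360)
= 75.925 · e^0.014667 = 75.925 × 1.014775
F = 77.047 INR per USD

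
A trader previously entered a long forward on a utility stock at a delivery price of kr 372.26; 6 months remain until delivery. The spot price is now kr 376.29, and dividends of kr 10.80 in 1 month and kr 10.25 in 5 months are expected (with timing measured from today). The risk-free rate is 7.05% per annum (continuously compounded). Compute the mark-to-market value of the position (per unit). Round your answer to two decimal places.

-kr 3.77

PV(remaining dividends) I = 10.80·e^(−0.0705·1/12) + 10.25·e^(−0.0705·5/12) = 20.6900
Current forward F = (S − I)·e^(rT) = (376.29 − 20.6900)·e^(0.0705·6/12) = 355.6000 × 1.035879 = 368.3586
Value (long) = (F − K)·e^(−rT) = (368.3586 − 372.26) × 0.965364 = -3.7663
Value = -kr 3.77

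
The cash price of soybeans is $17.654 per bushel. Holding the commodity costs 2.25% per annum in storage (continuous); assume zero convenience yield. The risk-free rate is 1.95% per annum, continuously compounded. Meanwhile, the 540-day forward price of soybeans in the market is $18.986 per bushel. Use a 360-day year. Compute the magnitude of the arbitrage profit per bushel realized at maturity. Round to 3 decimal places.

$0.184 per bushel

Fair forward: F* = S·e^(carry·T), with carry = (r + u) = 0.0195 + 0.0225 = 0.0420
F* = 17.654 · e^(0.0420 × 540/360) = 17.654 · e^0.063000 = 17.654 × 1.065027 = $18.8020
Market $18.986 > fair $18.8020: forward overpriced → cash-and-carry (buy spot, short the forward).
At maturity, profit = |F_mkt − F*| = |18.986 − 18.8020| = $0.184 per bushel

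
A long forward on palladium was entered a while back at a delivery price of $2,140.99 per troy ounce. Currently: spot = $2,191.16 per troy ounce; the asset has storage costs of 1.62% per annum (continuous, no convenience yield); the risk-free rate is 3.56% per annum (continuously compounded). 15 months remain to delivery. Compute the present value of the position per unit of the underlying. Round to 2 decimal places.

Current fair forward for the remaining 15 months: F = S·e^((r + u)·T), (r + u) = 0.0356 + 0.0162 = 0.0518
F = 2191.16 · e^(0.0518 × 15/12) = 2191.16 × 1.06689227 = 2337.7317
Value of long forward = (F − K)·e^(−rT) = (2337.7317 − 2140.99) · e^(−0.0356·15/12)
= 196.7417 × 0.95647560 = 188.18

$188.18 per troy ounce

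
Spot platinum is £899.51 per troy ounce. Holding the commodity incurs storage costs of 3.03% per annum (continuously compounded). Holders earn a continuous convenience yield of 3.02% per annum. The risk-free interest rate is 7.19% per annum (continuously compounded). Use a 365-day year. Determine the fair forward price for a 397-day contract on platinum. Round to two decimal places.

£972.78 per troy ounce

Net carry = r + u − y = 0.0719 + 0.0303 − 0.0302 = 0.0720
F = S·e^((r+u−y)T) = 899.51 · e^(0.0720 × 397/365) = 899.51 · e^0.078312
= 899.51 × 1.081460 = £972.78 per troy ounce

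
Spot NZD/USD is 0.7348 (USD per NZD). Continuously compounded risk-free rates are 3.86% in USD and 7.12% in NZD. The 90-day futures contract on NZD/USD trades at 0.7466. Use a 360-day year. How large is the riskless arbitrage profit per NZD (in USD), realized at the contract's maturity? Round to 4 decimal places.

0.0178 per NZD (in USD)

Fair futures: F* = S·e^(carry·T), with carry = (r_USD − r_NZD) = 0.0386 − 0.0712 = -0.0326
F* = 0.7348 · e^(-0.0326 × 90/360) = 0.7348 · e^-0.008150 = 0.7348 × 0.991883 = 0.7288
Market 0.7466 > fair 0.7288: forward overpriced → cash-and-carry (buy spot, short the forward).
At maturity, profit = |F_mkt − F*| = |0.7466 − 0.7288| = 0.0178 per NZD (in USD)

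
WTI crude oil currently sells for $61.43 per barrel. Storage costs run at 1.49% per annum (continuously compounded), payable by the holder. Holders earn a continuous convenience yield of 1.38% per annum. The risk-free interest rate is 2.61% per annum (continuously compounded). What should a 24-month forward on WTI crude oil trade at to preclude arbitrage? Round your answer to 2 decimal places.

$64.86 per barrel

Net carry = r + u − y = 0.0261 + 0.0149 − 0.0138 = 0.0272
F = S·e^((r+u−y)T) = 61.43 · e^(0.0272 × 24/12) = 61.43 · e^0.054400
= 61.43 × 1.055907 = $64.86 per barrel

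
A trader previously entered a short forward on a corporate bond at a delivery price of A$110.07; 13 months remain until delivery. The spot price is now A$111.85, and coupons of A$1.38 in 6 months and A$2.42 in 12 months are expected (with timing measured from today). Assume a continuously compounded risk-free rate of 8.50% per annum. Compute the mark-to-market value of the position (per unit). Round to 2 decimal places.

PV(remaining coupons) I = 1.38·e^(−0.0850·6/12) + 2.42·e^(−0.0850·12/12) = 3.5454
Current forward F = (S − I)·e^(rT) = (111.85 − 3.5454)·e^(0.0850·13/12) = 108.3046 × 1.096456 = 118.7512
Value (long) = (F − K)·e^(−rT) = (118.7512 − 110.07) × 0.912029 = 7.9175
Short position value = −(long value) = -A$7.92

-A$7.92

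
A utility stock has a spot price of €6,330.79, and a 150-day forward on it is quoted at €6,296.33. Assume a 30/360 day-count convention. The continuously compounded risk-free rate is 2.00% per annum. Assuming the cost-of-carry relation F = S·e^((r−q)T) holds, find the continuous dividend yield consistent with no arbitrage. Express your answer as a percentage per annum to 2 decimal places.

From F = S·e^((r−q)T): (r − q) = ln(F/S)/T
ln(6296.33/6330.79) = ln(0.994557) = -0.005458
(r − q) = -0.005458 / (150/360) = -0.013099
q = r − ln(F/S)/T = 0.0200 + 0.013099 = 0.033099
q = 3.31%

3.31%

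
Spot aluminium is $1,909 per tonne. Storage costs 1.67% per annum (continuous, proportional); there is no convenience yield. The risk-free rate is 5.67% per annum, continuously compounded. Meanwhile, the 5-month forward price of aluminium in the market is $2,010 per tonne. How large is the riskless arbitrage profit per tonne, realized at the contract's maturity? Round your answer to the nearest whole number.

$42 per tonne

Fair forward: F* = S·e^(carry·T), with carry = (r + u) = 0.0567 + 0.0167 = 0.0734
F* = 1909 · e^(0.0734 × 5/12) = 1909 · e^0.030583 = 1909 × 1.031055 = $1968.2840
Market $2010 > fair $1968.2840: forward overpriced → cash-and-carry (buy spot, short the forward).
At maturity, profit = |F_mkt − F*| = |2010 − 1968.2840| = $42 per tonne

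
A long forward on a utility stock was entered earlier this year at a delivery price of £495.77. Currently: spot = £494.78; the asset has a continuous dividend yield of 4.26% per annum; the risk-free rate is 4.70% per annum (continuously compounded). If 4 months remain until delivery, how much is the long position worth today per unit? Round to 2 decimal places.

Current fair forward for the remaining 4 months: F = S·e^((r − q)·T), (r − q) = 0.0470 − 0.0426 = 0.0044
F = 494.78 · e^(0.0044 × 4/12) = 494.78 × 1.001468 = 495.5063
Value of long forward = (F − K)·e^(−rT) = (495.5063 − 495.77) · e^(−0.0470·4/12)
= -0.2637 × 0.984455 = -0.26

-£0.26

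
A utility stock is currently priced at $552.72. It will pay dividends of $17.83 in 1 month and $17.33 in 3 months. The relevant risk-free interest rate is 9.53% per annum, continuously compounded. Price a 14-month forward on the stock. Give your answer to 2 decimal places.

PV(dividends) I = 17.83·e^(−0.0953·1/12) + 17.33·e^(−0.0953·3/12)
I = 17.6890 + 16.9220 = 34.6110
F = (S − I)·e^(rT) = (552.72 − 34.6110) · e^(0.0953·14/12)
= 518.1090 · e^0.111183 = 518.1090 × 1.117599 = $579.04

$579.04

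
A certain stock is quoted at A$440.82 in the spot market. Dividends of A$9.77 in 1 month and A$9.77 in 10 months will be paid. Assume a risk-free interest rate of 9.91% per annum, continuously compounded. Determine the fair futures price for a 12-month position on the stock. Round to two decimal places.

A$466.11

PV(dividends) I = 9.77·e^(−0.0991·1/12) + 9.77·e^(−0.0991·10/12)
I = 9.6896 + 8.9956 = 18.6852
F = (S − I)·e^(rT) = (440.82 − 18.6852) · e^(0.0991·12/12)
= 422.1348 · e^0.099100 = 422.1348 × 1.104177 = A$466.11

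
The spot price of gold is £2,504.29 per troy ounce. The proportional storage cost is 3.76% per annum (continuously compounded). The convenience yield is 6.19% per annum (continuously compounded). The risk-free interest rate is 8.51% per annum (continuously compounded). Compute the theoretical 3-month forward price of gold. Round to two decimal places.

Net carry = r + u − y = 0.0851 + 0.0376 − 0.0619 = 0.0608
F = S·e^((r+u−y)T) = 2504.29 · e^(0.0608 × 3/12) = 2504.29 · e^0.01520000
= 2504.29 × 1.01531611 = £2,542.65 per troy ounce

£2,542.65 per troy ounce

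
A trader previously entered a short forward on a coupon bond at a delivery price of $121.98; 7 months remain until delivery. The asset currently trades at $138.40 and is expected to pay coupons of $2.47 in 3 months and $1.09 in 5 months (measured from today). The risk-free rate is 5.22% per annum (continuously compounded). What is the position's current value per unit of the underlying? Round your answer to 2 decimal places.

PV(remaining coupons) I = 2.47·e^(−0.0522·3/12) + 1.09·e^(−0.0522·5/12) = 3.5045
Current forward F = (S − I)·e^(rT) = (138.40 − 3.5045)·e^(0.0522·7/12) = 134.8955 × 1.030918 = 139.0662
Value (long) = (F − K)·e^(−rT) = (139.0662 − 121.98) × 0.970009 = 16.5738
Short position value = −(long value) = -$16.57

-$16.57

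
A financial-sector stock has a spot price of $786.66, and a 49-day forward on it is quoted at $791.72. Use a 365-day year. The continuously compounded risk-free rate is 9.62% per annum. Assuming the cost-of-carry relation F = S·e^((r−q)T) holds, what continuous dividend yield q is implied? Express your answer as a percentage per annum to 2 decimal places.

From F = S·e^((r−q)T): (r − q) = ln(F/S)/T
ln(791.72/786.66) = ln(1.006432) = 0.006411
(r − q) = 0.006411 / (49/365) = 0.047755
q = r − ln(F/S)/T = 0.0962 − 0.047755 = 0.048445
q = 4.84%

4.84%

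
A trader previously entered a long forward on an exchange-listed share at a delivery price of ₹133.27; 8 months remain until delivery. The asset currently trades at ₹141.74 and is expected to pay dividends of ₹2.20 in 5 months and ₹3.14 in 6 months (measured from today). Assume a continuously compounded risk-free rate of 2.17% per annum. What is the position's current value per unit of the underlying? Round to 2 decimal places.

₹5.10

PV(remaining dividends) I = 2.20·e^(−0.0217·5/12) + 3.14·e^(−0.0217·6/12) = 5.2863
Current forward F = (S − I)·e^(rT) = (141.74 − 5.2863)·e^(0.0217·8/12) = 136.4537 × 1.014572 = 138.4421
Value (long) = (F − K)·e^(−rT) = (138.4421 − 133.27) × 0.985637 = 5.0978
Value = ₹5.10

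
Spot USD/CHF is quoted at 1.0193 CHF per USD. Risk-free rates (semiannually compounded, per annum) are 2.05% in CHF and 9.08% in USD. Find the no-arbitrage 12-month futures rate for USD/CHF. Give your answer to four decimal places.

By covered interest parity, F = S · (1+r_CHF/2)^(2T) / (1+r_USD/2)^(2T)
= 1.0193 × 1.020605 / 1.092861 = 1.0193 × 0.933884
F = 0.9519 CHF per USD

0.9519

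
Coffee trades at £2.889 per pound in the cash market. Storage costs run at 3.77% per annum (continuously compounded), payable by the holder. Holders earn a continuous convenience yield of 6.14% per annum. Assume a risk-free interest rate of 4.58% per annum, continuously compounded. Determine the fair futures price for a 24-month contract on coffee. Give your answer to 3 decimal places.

Net carry = r + u − y = 0.0458 + 0.0377 − 0.0614 = 0.0221
F = S·e^((r+u−y)T) = 2.889 · e^(0.0221 × 24/12) = 2.889 · e^0.044200
= 2.889 × 1.045191 = £3.020 per pound

£3.020 per pound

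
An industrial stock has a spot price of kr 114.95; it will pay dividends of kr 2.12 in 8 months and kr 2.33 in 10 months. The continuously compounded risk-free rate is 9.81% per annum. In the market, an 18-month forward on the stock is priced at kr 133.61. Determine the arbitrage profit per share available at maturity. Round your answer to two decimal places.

kr 5.23 per share

PV(dividends) I = 2.12·e^(−0.0981·8/12) + 2.33·e^(−0.0981·10/12) = 4.1329
Fair forward F* = (S − I)·e^(rT) = (114.95 − 4.1329)·e^0.147150 = 110.8171 × 1.158528 = 128.3847
Market kr 133.61 > fair 128.3847: forward overpriced → cash-and-carry (borrow at r, buy the stock and collect the dividends, short the forward).
Profit at T = |F_mkt − F*| = |133.61 − 128.3847| = kr 5.23 per share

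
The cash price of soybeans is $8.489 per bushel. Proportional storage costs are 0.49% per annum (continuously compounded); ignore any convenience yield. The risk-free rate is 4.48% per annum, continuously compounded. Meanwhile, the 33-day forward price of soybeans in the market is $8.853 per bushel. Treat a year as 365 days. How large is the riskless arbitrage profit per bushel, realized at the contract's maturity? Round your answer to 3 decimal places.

Fair forward: F* = S·e^(carry·T), with carry = (r + u) = 0.0448 + 0.0049 = 0.0497
F* = 8.489 · e^(0.0497 × 33/365) = 8.489 · e^0.004493 = 8.489 × 1.004503 = $8.5272
Market $8.853 > fair $8.5272: forward overpriced → cash-and-carry (buy spot, short the forward).
At maturity, profit = |F_mkt − F*| = |8.853 − 8.5272| = $0.326 per bushel

$0.326 per bushel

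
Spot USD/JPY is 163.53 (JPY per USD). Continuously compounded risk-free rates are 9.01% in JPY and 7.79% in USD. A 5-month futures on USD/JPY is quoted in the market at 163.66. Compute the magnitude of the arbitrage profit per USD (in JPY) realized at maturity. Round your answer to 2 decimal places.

Fair futures: F* = S·e^(carry·T), with carry = (r_JPY − r_USD) = 0.0901 − 0.0779 = 0.0122
F* = 163.53 · e^(0.0122 × 5/12) = 163.53 · e^0.005083 = 163.53 × 1.005096 = 164.3633
Market 163.66 < fair 164.3633: forward underpriced → reverse cash-and-carry (short spot, go long the forward).
At maturity, profit = |F_mkt − F*| = |163.66 − 164.3633| = 0.70 per USD (in JPY)

0.70 per USD (in JPY)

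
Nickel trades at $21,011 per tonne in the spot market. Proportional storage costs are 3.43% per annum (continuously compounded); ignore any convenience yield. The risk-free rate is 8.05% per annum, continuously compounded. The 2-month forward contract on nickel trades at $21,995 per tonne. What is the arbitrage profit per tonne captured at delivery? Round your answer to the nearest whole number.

$578 per tonne

Fair forward: F* = S·e^(carry·T), with carry = (r + u) = 0.0805 + 0.0343 = 0.1148
F* = 21011 · e^(0.1148 × 2/12) = 21011 · e^0.019133 = 21011 × 1.019317 = $21416.8695
Market $21995 > fair $21416.8695: forward overpriced → cash-and-carry (buy spot, short the forward).
At maturity, profit = |F_mkt − F*| = |21995 − 21416.8695| = $578 per tonne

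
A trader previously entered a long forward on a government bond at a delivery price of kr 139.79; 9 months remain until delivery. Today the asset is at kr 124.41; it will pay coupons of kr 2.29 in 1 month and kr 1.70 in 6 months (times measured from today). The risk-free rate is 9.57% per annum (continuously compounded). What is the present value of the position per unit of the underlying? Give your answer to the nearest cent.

PV(remaining coupons) I = 2.29·e^(−0.0957·1/12) + 1.70·e^(−0.0957·6/12) = 3.8924
Current forward F = (S − I)·e^(rT) = (124.41 − 3.8924)·e^(0.0957·9/12) = 120.5176 × 1.074414 = 129.4858
Value (long) = (F − K)·e^(−rT) = (129.4858 − 139.79) × 0.930740 = -9.5905
Value = -kr 9.59

-kr 9.59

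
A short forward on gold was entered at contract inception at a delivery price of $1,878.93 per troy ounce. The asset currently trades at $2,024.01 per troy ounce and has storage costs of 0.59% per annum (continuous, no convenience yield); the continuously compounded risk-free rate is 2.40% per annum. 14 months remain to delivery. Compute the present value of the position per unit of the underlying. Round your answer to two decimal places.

Current fair forward for the remaining 14 months: F = S·e^((r + u)·T), (r + u) = 0.0240 + 0.0059 = 0.0299
F = 2024.01 · e^(0.0299 × 14/12) = 2024.01 × 1.03549889 = 2095.8601
Value of long forward = (F − K)·e^(−rT) = (2095.8601 − 1878.93) · e^(−0.0240·14/12)
= 216.9301 × 0.97238837 = 210.94
Short position value = −(long value) = -$210.94

-$210.94 per troy ounce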